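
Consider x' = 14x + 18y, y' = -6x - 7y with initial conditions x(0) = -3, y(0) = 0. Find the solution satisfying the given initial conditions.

x(t) = -12e^(5t) + 9e^(2t), y(t) = 6e^(5t) - 6e^(2t)

Coefficient matrix A = [[14, 18], [-6, -7]].
Characteristic polynomial det(A - λI) = λ^2 - 7λ + 10 = 0.
Eigenvalues λ = 5, 2.
For λ=5: (A-λI) row 1 is [9, 18], so an eigenvector is (-2, 1).
For λ=2: (A-λI) row 1 is [12, 18], so an eigenvector is (-3, 2).
General solution: c_1e^(5t)(-2,1) + c_2e^(2t)(-3,2).
Applying x(0)=-3, y(0)=0 gives c_1=6, c_2=-3.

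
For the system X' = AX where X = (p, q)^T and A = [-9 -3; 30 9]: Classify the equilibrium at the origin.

center

A = [[-9,-3],[30,9]]; det(A-λI) = λ^2 + 9.
λ = 0 ± 3i: zero real part.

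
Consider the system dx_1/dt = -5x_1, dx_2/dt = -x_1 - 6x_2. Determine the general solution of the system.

x_1(t) = C_2e^(-5t), x_2(t) = C_1e^(-6t) - C_2e^(-5t)

Coefficient matrix A = [[-5, 0], [-1, -6]].
Characteristic polynomial det(A - λI) = λ^2 + 11λ + 30 = 0.
Eigenvalues λ = -6, -5.
For λ=-6: (A-λI) row 1 is [1, 0], so an eigenvector is (0, 1).
For λ=-5: (A-λI) row 2 is [-1, -1], so an eigenvector is (1, -1).
General solution: C_1e^(-6t)(0,1) + C_2e^(-5t)(1,-1).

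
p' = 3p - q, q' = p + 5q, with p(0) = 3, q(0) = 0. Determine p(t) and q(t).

p(t) = -3te^(4t) + 3e^(4t), q(t) = 3te^(4t)

Coefficient matrix A = [[3, -1], [1, 5]].
Characteristic polynomial det(A - λI) = λ^2 - 8λ + 16 = 0.
Single eigenvalue λ = 4 with algebraic multiplicity 2.
Eigenvector v = (1,-1); generalized eigenvector w with (A-λI)w=v is (1,-2).
General solution: e^(4t)[K_1·v + K_2·(t·v + w)].
Applying p(0)=3, q(0)=0 gives K_1=6, K_2=-3.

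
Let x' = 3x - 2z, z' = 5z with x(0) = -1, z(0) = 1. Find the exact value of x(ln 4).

-1024

A = [[3,-2],[0,5]]; eigenvalues λ = 3, 5.
Eigenvectors: (-1,0) for λ=3, (-1,1) for λ=5.
From the initial condition, c_1 = 0, c_2 = 1.
x(ln 4) = (0)(4^3)(-1) + (1)(4^5)(-1) = -1024.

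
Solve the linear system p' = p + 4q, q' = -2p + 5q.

Coefficient matrix A = [[1, 4], [-2, 5]].
Characteristic polynomial det(A - λI) = λ^2 - 6λ + 13 = 0.
Eigenvalues λ = 3 ± 2i (complex conjugate pair).
For λ=3+2i: an eigenvector is (1,0) - i(-1,-1) = (1 + i, 0 + i).
A real fundamental pair from Re and Im of e^((3+2i)t)v: X_1 = e^(3t)(cos(2t)·(1,0) + sin(2t)·(-1,-1)), X_2 = e^(3t)(sin(2t)·(1,0) - cos(2t)·(-1,-1)).
General solution: C_1X_1 + C_2X_2.

p(t) = -C_1e^(3t)sin(2t) + C_1e^(3t)cos(2t) + C_2e^(3t)sin(2t) + C_2e^(3t)cos(2t), q(t) = -C_1e^(3t)sin(2t) + C_2e^(3t)cos(2t)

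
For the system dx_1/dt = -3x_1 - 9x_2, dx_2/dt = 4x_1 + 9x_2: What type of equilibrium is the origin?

A = [[-3,-9],[4,9]]; det(A-λI) = λ^2 - 6λ + 9.
repeated λ = 3 with a single eigenvector.

unstable improper node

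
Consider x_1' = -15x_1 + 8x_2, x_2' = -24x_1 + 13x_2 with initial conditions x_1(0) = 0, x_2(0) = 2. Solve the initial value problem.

x_1(t) = 4e^(t) - 4e^(-3t), x_2(t) = 8e^(t) - 6e^(-3t)

Coefficient matrix A = [[-15, 8], [-24, 13]].
Characteristic polynomial det(A - λI) = λ^2 + 2λ - 3 = 0.
Eigenvalues λ = 1, -3.
For λ=1: (A-λI) row 1 is [-16, 8], so an eigenvector is (-1, -2).
For λ=-3: (A-λI) row 1 is [-12, 8], so an eigenvector is (2, 3).
General solution: K_1e^(t)(-1,-2) + K_2e^(-3t)(2,3).
Applying x_1(0)=0, x_2(0)=2 gives K_1=-4, K_2=-2.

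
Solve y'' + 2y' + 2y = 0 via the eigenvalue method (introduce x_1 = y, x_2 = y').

Let x_1 = y, x_2 = y'. Then x_1' = x_2 and x_2' = -2x_1 - 2x_2.
A = [[0,1],[-2,-2]]; det(A-λI) = λ^2 + 2λ + 2.
Eigenvalues λ = -1 ± i.

y(t) = c_1e^(-t)cos(t) + c_2e^(-t)sin(t)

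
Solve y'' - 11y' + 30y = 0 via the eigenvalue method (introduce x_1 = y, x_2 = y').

Let x_1 = y, x_2 = y'. Then x_1' = x_2 and x_2' = -30x_1 + 11x_2.
A = [[0,1],[-30,11]]; det(A-λI) = λ^2 - 11λ + 30.
Eigenvalues λ = 6, 5 with eigenvectors (1,6), (1,5).

y(t) = K_1e^(6t) + K_2e^(5t)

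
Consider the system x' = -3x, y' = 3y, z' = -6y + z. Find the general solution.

Coefficient matrix A = [[-3, 0, 0], [0, 3, 0], [0, -6, 1]].
det(A - λI) = 0 gives eigenvalues λ = 3, 1, -3.
For λ=3: eigenvector (0,-1,3).
For λ=1: eigenvector (0,0,1).
For λ=-3: eigenvector (1,0,0).
General solution: K_1e^(3t)(0,-1,3) + K_2e^(t)(0,0,1) + K_3e^(-3t)(1,0,0).

x(t) = K_3e^(-3t), y(t) = -K_1e^(3t), z(t) = 3K_1e^(3t) + K_2e^(t)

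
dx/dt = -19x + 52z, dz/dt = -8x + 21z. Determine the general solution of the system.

x(t) = 3C_1e^(t)sin(4t) + 2C_1e^(t)cos(4t) + 2C_2e^(t)sin(4t) - 3C_2e^(t)cos(4t), z(t) = C_1e^(t)sin(4t) + C_1e^(t)cos(4t) + C_2e^(t)sin(4t) - C_2e^(t)cos(4t)

Coefficient matrix A = [[-19, 52], [-8, 21]].
Characteristic polynomial det(A - λI) = λ^2 - 2λ + 17 = 0.
Eigenvalues λ = 1 ± 4i (complex conjugate pair).
For λ=1+4i: an eigenvector is (2,1) - i(3,1) = (2 - 3i, 1 - i).
A real fundamental pair from Re and Im of e^((1+4i)t)v: X_1 = e^(t)(cos(4t)·(2,1) + sin(4t)·(3,1)), X_2 = e^(t)(sin(4t)·(2,1) - cos(4t)·(3,1)).
General solution: C_1X_1 + C_2X_2.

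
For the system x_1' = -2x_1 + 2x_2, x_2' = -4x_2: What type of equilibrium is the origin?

A = [[-2,2],[0,-4]]; det(A-λI) = λ^2 + 6λ + 8.
λ = -4, -2: both negative.

stable node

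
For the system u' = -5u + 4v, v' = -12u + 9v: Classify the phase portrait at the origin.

unstable node

A = [[-5,4],[-12,9]]; det(A-λI) = λ^2 - 4λ + 3.
λ = 3, 1: both positive.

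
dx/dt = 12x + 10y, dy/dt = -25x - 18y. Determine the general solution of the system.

Coefficient matrix A = [[12, 10], [-25, -18]].
Characteristic polynomial det(A - λI) = λ^2 + 6λ + 34 = 0.
Eigenvalues λ = -3 ± 5i (complex conjugate pair).
For λ=-3+5i: an eigenvector is (-1,1) - i(-1,2) = (-1 + i, 1 - 2i).
A real fundamental pair from Re and Im of e^((-3+5i)t)v: X_1 = e^(-3t)(cos(5t)·(-1,1) + sin(5t)·(-1,2)), X_2 = e^(-3t)(sin(5t)·(-1,1) - cos(5t)·(-1,2)).
General solution: K_1X_1 + K_2X_2.

x(t) = -K_1e^(-3t)sin(5t) - K_1e^(-3t)cos(5t) - K_2e^(-3t)sin(5t) + K_2e^(-3t)cos(5t), y(t) = 2K_1e^(-3t)sin(5t) + K_1e^(-3t)cos(5t) + K_2e^(-3t)sin(5t) - 2K_2e^(-3t)cos(5t)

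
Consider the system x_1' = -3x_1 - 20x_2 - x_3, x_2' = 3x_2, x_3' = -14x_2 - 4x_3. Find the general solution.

Coefficient matrix A = [[-3, -20, -1], [0, 3, 0], [0, -14, -4]].
det(A - λI) = 0 gives eigenvalues λ = -4, -3, 3.
For λ=-4: eigenvector (1,0,1).
For λ=-3: eigenvector (1,0,0).
For λ=3: eigenvector (3,-1,2).
General solution: c_1e^(-4t)(1,0,1) + c_2e^(-3t)(1,0,0) + c_3e^(3t)(3,-1,2).

x_1(t) = c_1e^(-4t) + c_2e^(-3t) + 3c_3e^(3t), x_2(t) = -c_3e^(3t), x_3(t) = c_1e^(-4t) + 2c_3e^(3t)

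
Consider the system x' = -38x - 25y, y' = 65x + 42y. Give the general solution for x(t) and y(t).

Coefficient matrix A = [[-38, -25], [65, 42]].
Characteristic polynomial det(A - λI) = λ^2 - 4λ + 29 = 0.
Eigenvalues λ = 2 ± 5i (complex conjugate pair).
For λ=2+5i: an eigenvector is (2,-3) - i(-1,2) = (2 + i, -3 - 2i).
A real fundamental pair from Re and Im of e^((2+5i)t)v: X_1 = e^(2t)(cos(5t)·(2,-3) + sin(5t)·(-1,2)), X_2 = e^(2t)(sin(5t)·(2,-3) - cos(5t)·(-1,2)).
General solution: K_1X_1 + K_2X_2.

x(t) = -K_1e^(2t)sin(5t) + 2K_1e^(2t)cos(5t) + 2K_2e^(2t)sin(5t) + K_2e^(2t)cos(5t), y(t) = 2K_1e^(2t)sin(5t) - 3K_1e^(2t)cos(5t) - 3K_2e^(2t)sin(5t) - 2K_2e^(2t)cos(5t)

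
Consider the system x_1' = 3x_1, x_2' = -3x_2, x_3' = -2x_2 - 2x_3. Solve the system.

Coefficient matrix A = [[3, 0, 0], [0, -3, 0], [0, -2, -2]].
det(A - λI) = 0 gives eigenvalues λ = 3, -3, -2.
For λ=3: eigenvector (1,0,0).
For λ=-3: eigenvector (0,1,2).
For λ=-2: eigenvector (0,0,1).
General solution: C_1e^(3t)(1,0,0) + C_2e^(-3t)(0,1,2) + C_3e^(-2t)(0,0,1).

x_1(t) = C_1e^(3t), x_2(t) = C_2e^(-3t), x_3(t) = 2C_2e^(-3t) + C_3e^(-2t)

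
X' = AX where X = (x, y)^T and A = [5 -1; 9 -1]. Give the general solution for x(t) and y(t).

Coefficient matrix A = [[5, -1], [9, -1]].
Characteristic polynomial det(A - λI) = λ^2 - 4λ + 4 = 0.
Single eigenvalue λ = 2 with algebraic multiplicity 2.
Eigenvector v = (1,3); generalized eigenvector w with (A-λI)w=v is (1,2).
General solution: e^(2t)[K_1·v + K_2·(t·v + w)].

x(t) = K_1e^(2t) + K_2te^(2t) + K_2e^(2t), y(t) = 3K_1e^(2t) + 3K_2te^(2t) + 2K_2e^(2t)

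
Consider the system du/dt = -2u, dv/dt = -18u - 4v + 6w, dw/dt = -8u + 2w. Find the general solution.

u(t) = C_2e^(-2t), v(t) = C_1e^(2t) - 3C_2e^(-2t) - C_3e^(-4t), w(t) = C_1e^(2t) + 2C_2e^(-2t)

Coefficient matrix A = [[-2, 0, 0], [-18, -4, 6], [-8, 0, 2]].
det(A - λI) = 0 gives eigenvalues λ = 2, -2, -4.
For λ=2: eigenvector (0,1,1).
For λ=-2: eigenvector (1,-3,2).
For λ=-4: eigenvector (0,-1,0).
General solution: C_1e^(2t)(0,1,1) + C_2e^(-2t)(1,-3,2) + C_3e^(-4t)(0,-1,0).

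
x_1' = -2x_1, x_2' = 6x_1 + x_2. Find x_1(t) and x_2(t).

x_1(t) = K_2e^(-2t), x_2(t) = K_1e^(t) - 2K_2e^(-2t)

Coefficient matrix A = [[-2, 0], [6, 1]].
Characteristic polynomial det(A - λI) = λ^2 + λ - 2 = 0.
Eigenvalues λ = 1, -2.
For λ=1: (A-λI) row 1 is [-3, 0], so an eigenvector is (0, 1).
For λ=-2: (A-λI) row 2 is [6, 3], so an eigenvector is (1, -2).
General solution: K_1e^(t)(0,1) + K_2e^(-2t)(1,-2).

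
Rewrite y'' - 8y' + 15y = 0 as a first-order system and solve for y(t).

Let x_1 = y, x_2 = y'. Then x_1' = x_2 and x_2' = -15x_1 + 8x_2.
A = [[0,1],[-15,8]]; det(A-λI) = λ^2 - 8λ + 15.
Eigenvalues λ = 3, 5 with eigenvectors (1,3), (1,5).

y(t) = C_1e^(3t) + C_2e^(5t)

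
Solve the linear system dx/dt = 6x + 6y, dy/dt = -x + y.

x(t) = 2K_1e^(3t) + 3K_2e^(4t), y(t) = -K_1e^(3t) - K_2e^(4t)

Coefficient matrix A = [[6, 6], [-1, 1]].
Characteristic polynomial det(A - λI) = λ^2 - 7λ + 12 = 0.
Eigenvalues λ = 3, 4.
For λ=3: (A-λI) row 1 is [3, 6], so an eigenvector is (2, -1).
For λ=4: (A-λI) row 1 is [2, 6], so an eigenvector is (3, -1).
General solution: K_1e^(3t)(2,-1) + K_2e^(4t)(3,-1).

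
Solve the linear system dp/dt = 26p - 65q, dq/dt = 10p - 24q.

p(t) = 2c_1e^(t)sin(5t) + 3c_1e^(t)cos(5t) + 3c_2e^(t)sin(5t) - 2c_2e^(t)cos(5t), q(t) = c_1e^(t)sin(5t) + c_1e^(t)cos(5t) + c_2e^(t)sin(5t) - c_2e^(t)cos(5t)

Coefficient matrix A = [[26, -65], [10, -24]].
Characteristic polynomial det(A - λI) = λ^2 - 2λ + 26 = 0.
Eigenvalues λ = 1 ± 5i (complex conjugate pair).
For λ=1+5i: an eigenvector is (3,1) - i(2,1) = (3 - 2i, 1 - i).
A real fundamental pair from Re and Im of e^((1+5i)t)v: X_1 = e^(t)(cos(5t)·(3,1) + sin(5t)·(2,1)), X_2 = e^(t)(sin(5t)·(3,1) - cos(5t)·(2,1)).
General solution: c_1X_1 + c_2X_2.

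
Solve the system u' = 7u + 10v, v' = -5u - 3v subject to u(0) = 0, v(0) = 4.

u(t) = 8e^(2t)sin(5t), v(t) = -4e^(2t)sin(5t) + 4e^(2t)cos(5t)

Coefficient matrix A = [[7, 10], [-5, -3]].
Characteristic polynomial det(A - λI) = λ^2 - 4λ + 29 = 0.
Eigenvalues λ = 2 ± 5i (complex conjugate pair).
For λ=2+5i: an eigenvector is (1,-1) - i(-1,0) = (1 + i, -1).
A real fundamental pair from Re and Im of e^((2+5i)t)v: X_1 = e^(2t)(cos(5t)·(1,-1) + sin(5t)·(-1,0)), X_2 = e^(2t)(sin(5t)·(1,-1) - cos(5t)·(-1,0)).
General solution: c_1X_1 + c_2X_2.
Applying u(0)=0, v(0)=4 gives c_1=-4, c_2=4.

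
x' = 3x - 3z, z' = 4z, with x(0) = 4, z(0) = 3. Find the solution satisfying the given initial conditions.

Coefficient matrix A = [[3, -3], [0, 4]].
Characteristic polynomial det(A - λI) = λ^2 - 7λ + 12 = 0.
Eigenvalues λ = 3, 4.
For λ=3: (A-λI) row 1 is [0, -3], so an eigenvector is (1, 0).
For λ=4: (A-λI) row 1 is [-1, -3], so an eigenvector is (-3, 1).
General solution: K_1e^(3t)(1,0) + K_2e^(4t)(-3,1).
Applying x(0)=4, z(0)=3 gives K_1=13, K_2=3.

x(t) = -9e^(4t) + 13e^(3t), z(t) = 3e^(4t)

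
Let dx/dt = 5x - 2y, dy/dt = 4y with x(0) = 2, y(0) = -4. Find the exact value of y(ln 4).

-1024

A = [[5,-2],[0,4]]; eigenvalues λ = 5, 4.
Eigenvectors: (-1,0) for λ=5, (2,1) for λ=4.
From the initial condition, c_1 = -10, c_2 = -4.
y(ln 4) = (-10)(4^5)(0) + (-4)(4^4)(1) = -1024.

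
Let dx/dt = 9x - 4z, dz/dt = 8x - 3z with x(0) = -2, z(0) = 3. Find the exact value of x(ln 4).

A = [[9,-4],[8,-3]]; eigenvalues λ = 1, 5.
Eigenvectors: (-1,-2) for λ=1, (1,1) for λ=5.
From the initial condition, c_1 = -5, c_2 = -7.
x(ln 4) = (-5)(4^1)(-1) + (-7)(4^5)(1) = -7148.

-7148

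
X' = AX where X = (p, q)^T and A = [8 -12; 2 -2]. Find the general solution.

Coefficient matrix A = [[8, -12], [2, -2]].
Characteristic polynomial det(A - λI) = λ^2 - 6λ + 8 = 0.
Eigenvalues λ = 2, 4.
For λ=2: (A-λI) row 1 is [6, -12], so an eigenvector is (2, 1).
For λ=4: (A-λI) row 1 is [4, -12], so an eigenvector is (-3, -1).
General solution: K_1e^(2t)(2,1) + K_2e^(4t)(-3,-1).

p(t) = 2K_1e^(2t) - 3K_2e^(4t), q(t) = K_1e^(2t) - K_2e^(4t)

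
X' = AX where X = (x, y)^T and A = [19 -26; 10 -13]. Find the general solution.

Coefficient matrix A = [[19, -26], [10, -13]].
Characteristic polynomial det(A - λI) = λ^2 - 6λ + 13 = 0.
Eigenvalues λ = 3 ± 2i (complex conjugate pair).
For λ=3+2i: an eigenvector is (-2,-1) - i(-3,-2) = (-2 + 3i, -1 + 2i).
A real fundamental pair from Re and Im of e^((3+2i)t)v: X_1 = e^(3t)(cos(2t)·(-2,-1) + sin(2t)·(-3,-2)), X_2 = e^(3t)(sin(2t)·(-2,-1) - cos(2t)·(-3,-2)).
General solution: K_1X_1 + K_2X_2.

x(t) = -3K_1e^(3t)sin(2t) - 2K_1e^(3t)cos(2t) - 2K_2e^(3t)sin(2t) + 3K_2e^(3t)cos(2t), y(t) = -2K_1e^(3t)sin(2t) - K_1e^(3t)cos(2t) - K_2e^(3t)sin(2t) + 2K_2e^(3t)cos(2t)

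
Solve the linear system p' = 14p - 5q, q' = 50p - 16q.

p(t) = K_1e^(-t)sin(5t) - K_2e^(-t)cos(5t), q(t) = 3K_1e^(-t)sin(5t) - K_1e^(-t)cos(5t) - K_2e^(-t)sin(5t) - 3K_2e^(-t)cos(5t)

Coefficient matrix A = [[14, -5], [50, -16]].
Characteristic polynomial det(A - λI) = λ^2 + 2λ + 26 = 0.
Eigenvalues λ = -1 ± 5i (complex conjugate pair).
For λ=-1+5i: an eigenvector is (0,-1) - i(1,3) = (0 - i, -1 - 3i).
A real fundamental pair from Re and Im of e^((-1+5i)t)v: X_1 = e^(-t)(cos(5t)·(0,-1) + sin(5t)·(1,3)), X_2 = e^(-t)(sin(5t)·(0,-1) - cos(5t)·(1,3)).
General solution: K_1X_1 + K_2X_2.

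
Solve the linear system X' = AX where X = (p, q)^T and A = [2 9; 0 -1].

Coefficient matrix A = [[2, 9], [0, -1]].
Characteristic polynomial det(A - λI) = λ^2 - λ - 2 = 0.
Eigenvalues λ = -1, 2.
For λ=-1: (A-λI) row 1 is [3, 9], so an eigenvector is (3, -1).
For λ=2: (A-λI) row 1 is [0, 9], so an eigenvector is (-1, 0).
General solution: c_1e^(-t)(3,-1) + c_2e^(2t)(-1,0).

p(t) = 3c_1e^(-t) - c_2e^(2t), q(t) = -c_1e^(-t)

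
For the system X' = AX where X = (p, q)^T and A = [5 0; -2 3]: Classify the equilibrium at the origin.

unstable node

A = [[5,0],[-2,3]]; det(A-λI) = λ^2 - 8λ + 15.
λ = 5, 3: both positive.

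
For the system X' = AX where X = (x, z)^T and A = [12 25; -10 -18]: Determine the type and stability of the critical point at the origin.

A = [[12,25],[-10,-18]]; det(A-λI) = λ^2 + 6λ + 34.
λ = -3 ± 5i: negative real part.

stable spiral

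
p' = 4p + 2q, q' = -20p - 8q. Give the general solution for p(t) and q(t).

p(t) = c_1e^(-2t)cos(2t) + c_2e^(-2t)sin(2t), q(t) = -c_1e^(-2t)sin(2t) - 3c_1e^(-2t)cos(2t) - 3c_2e^(-2t)sin(2t) + c_2e^(-2t)cos(2t)

Coefficient matrix A = [[4, 2], [-20, -8]].
Characteristic polynomial det(A - λI) = λ^2 + 4λ + 8 = 0.
Eigenvalues λ = -2 ± 2i (complex conjugate pair).
For λ=-2+2i: an eigenvector is (1,-3) - i(0,-1) = (1, -3 + i).
A real fundamental pair from Re and Im of e^((-2+2i)t)v: X_1 = e^(-2t)(cos(2t)·(1,-3) + sin(2t)·(0,-1)), X_2 = e^(-2t)(sin(2t)·(1,-3) - cos(2t)·(0,-1)).
General solution: c_1X_1 + c_2X_2.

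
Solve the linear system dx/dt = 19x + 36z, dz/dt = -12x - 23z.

Coefficient matrix A = [[19, 36], [-12, -23]].
Characteristic polynomial det(A - λI) = λ^2 + 4λ - 5 = 0.
Eigenvalues λ = 1, -5.
For λ=1: (A-λI) row 1 is [18, 36], so an eigenvector is (2, -1).
For λ=-5: (A-λI) row 1 is [24, 36], so an eigenvector is (-3, 2).
General solution: C_1e^(t)(2,-1) + C_2e^(-5t)(-3,2).

x(t) = 2C_1e^(t) - 3C_2e^(-5t), z(t) = -C_1e^(t) + 2C_2e^(-5t)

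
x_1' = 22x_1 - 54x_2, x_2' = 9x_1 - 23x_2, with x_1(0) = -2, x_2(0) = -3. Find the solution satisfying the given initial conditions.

Coefficient matrix A = [[22, -54], [9, -23]].
Characteristic polynomial det(A - λI) = λ^2 + λ - 20 = 0.
Eigenvalues λ = -5, 4.
For λ=-5: (A-λI) row 1 is [27, -54], so an eigenvector is (2, 1).
For λ=4: (A-λI) row 1 is [18, -54], so an eigenvector is (3, 1).
General solution: K_1e^(-5t)(2,1) + K_2e^(4t)(3,1).
Applying x_1(0)=-2, x_2(0)=-3 gives K_1=-7, K_2=4.

x_1(t) = 12e^(4t) - 14e^(-5t), x_2(t) = 4e^(4t) - 7e^(-5t)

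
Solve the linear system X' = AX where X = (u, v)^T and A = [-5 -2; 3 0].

u(t) = -c_1e^(-3t) - 2c_2e^(-2t), v(t) = c_1e^(-3t) + 3c_2e^(-2t)

Coefficient matrix A = [[-5, -2], [3, 0]].
Characteristic polynomial det(A - λI) = λ^2 + 5λ + 6 = 0.
Eigenvalues λ = -3, -2.
For λ=-3: (A-λI) row 1 is [-2, -2], so an eigenvector is (-1, 1).
For λ=-2: (A-λI) row 1 is [-3, -2], so an eigenvector is (-2, 3).
General solution: c_1e^(-3t)(-1,1) + c_2e^(-2t)(-2,3).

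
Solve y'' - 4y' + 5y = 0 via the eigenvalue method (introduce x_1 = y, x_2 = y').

Let x_1 = y, x_2 = y'. Then x_1' = x_2 and x_2' = -5x_1 + 4x_2.
A = [[0,1],[-5,4]]; det(A-λI) = λ^2 - 4λ + 5.
Eigenvalues λ = 2 ± i.

y(t) = C_1e^(2t)cos(t) + C_2e^(2t)sin(t)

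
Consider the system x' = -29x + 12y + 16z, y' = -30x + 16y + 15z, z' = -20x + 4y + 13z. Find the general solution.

Coefficient matrix A = [[-29, 12, 16], [-30, 16, 15], [-20, 4, 13]].
det(A - λI) = 0 gives eigenvalues λ = 3, 1, -4.
For λ=3: eigenvector (1,0,2).
For λ=1: eigenvector (2,1,3).
For λ=-4: eigenvector (4,3,4).
General solution: C_1e^(3t)(1,0,2) + C_2e^(t)(2,1,3) + C_3e^(-4t)(4,3,4).

x(t) = C_1e^(3t) + 2C_2e^(t) + 4C_3e^(-4t), y(t) = C_2e^(t) + 3C_3e^(-4t), z(t) = 2C_1e^(3t) + 3C_2e^(t) + 4C_3e^(-4t)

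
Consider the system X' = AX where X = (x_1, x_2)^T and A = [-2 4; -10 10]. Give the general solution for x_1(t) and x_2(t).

Coefficient matrix A = [[-2, 4], [-10, 10]].
Characteristic polynomial det(A - λI) = λ^2 - 8λ + 20 = 0.
Eigenvalues λ = 4 ± 2i (complex conjugate pair).
For λ=4+2i: an eigenvector is (-1,-1) - i(1,2) = (-1 - i, -1 - 2i).
A real fundamental pair from Re and Im of e^((4+2i)t)v: X_1 = e^(4t)(cos(2t)·(-1,-1) + sin(2t)·(1,2)), X_2 = e^(4t)(sin(2t)·(-1,-1) - cos(2t)·(1,2)).
General solution: c_1X_1 + c_2X_2.

x_1(t) = c_1e^(4t)sin(2t) - c_1e^(4t)cos(2t) - c_2e^(4t)sin(2t) - c_2e^(4t)cos(2t), x_2(t) = 2c_1e^(4t)sin(2t) - c_1e^(4t)cos(2t) - c_2e^(4t)sin(2t) - 2c_2e^(4t)cos(2t)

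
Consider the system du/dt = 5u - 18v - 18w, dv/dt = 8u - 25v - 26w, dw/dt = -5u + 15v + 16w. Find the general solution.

Coefficient matrix A = [[5, -18, -18], [8, -25, -26], [-5, 15, 16]].
det(A - λI) = 0 gives eigenvalues λ = -1, -4, 1.
For λ=-1: eigenvector (3,1,0).
For λ=-4: eigenvector (2,2,-1).
For λ=1: eigenvector (0,-1,1).
General solution: K_1e^(-t)(3,1,0) + K_2e^(-4t)(2,2,-1) + K_3e^(t)(0,-1,1).

u(t) = 3K_1e^(-t) + 2K_2e^(-4t), v(t) = K_1e^(-t) + 2K_2e^(-4t) - K_3e^(t), w(t) = -K_2e^(-4t) + K_3e^(t)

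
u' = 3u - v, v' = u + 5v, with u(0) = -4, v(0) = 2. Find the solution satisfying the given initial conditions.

u(t) = 2te^(4t) - 4e^(4t), v(t) = -2te^(4t) + 2e^(4t)

Coefficient matrix A = [[3, -1], [1, 5]].
Characteristic polynomial det(A - λI) = λ^2 - 8λ + 16 = 0.
Single eigenvalue λ = 4 with algebraic multiplicity 2.
Eigenvector v = (1,-1); generalized eigenvector w with (A-λI)w=v is (-3,2).
General solution: e^(4t)[K_1·v + K_2·(t·v + w)].
Applying u(0)=-4, v(0)=2 gives K_1=2, K_2=2.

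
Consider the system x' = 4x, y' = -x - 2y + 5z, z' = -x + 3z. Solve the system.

x(t) = K_1e^(4t), y(t) = -K_1e^(4t) + K_2e^(-2t) + K_3e^(3t), z(t) = -K_1e^(4t) + K_3e^(3t)

Coefficient matrix A = [[4, 0, 0], [-1, -2, 5], [-1, 0, 3]].
det(A - λI) = 0 gives eigenvalues λ = 4, -2, 3.
For λ=4: eigenvector (1,-1,-1).
For λ=-2: eigenvector (0,1,0).
For λ=3: eigenvector (0,1,1).
General solution: K_1e^(4t)(1,-1,-1) + K_2e^(-2t)(0,1,0) + K_3e^(3t)(0,1,1).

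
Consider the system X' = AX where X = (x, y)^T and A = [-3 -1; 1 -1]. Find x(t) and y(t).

Coefficient matrix A = [[-3, -1], [1, -1]].
Characteristic polynomial det(A - λI) = λ^2 + 4λ + 4 = 0.
Single eigenvalue λ = -2 with algebraic multiplicity 2.
Eigenvector v = (-1,1); generalized eigenvector w with (A-λI)w=v is (3,-2).
General solution: e^(-2t)[C_1·v + C_2·(t·v + w)].

x(t) = -C_1e^(-2t) - C_2te^(-2t) + 3C_2e^(-2t), y(t) = C_1e^(-2t) + C_2te^(-2t) - 2C_2e^(-2t)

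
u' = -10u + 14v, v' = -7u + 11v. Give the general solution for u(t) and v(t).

u(t) = -C_1e^(4t) - 2C_2e^(-3t), v(t) = -C_1e^(4t) - C_2e^(-3t)

Coefficient matrix A = [[-10, 14], [-7, 11]].
Characteristic polynomial det(A - λI) = λ^2 - λ - 12 = 0.
Eigenvalues λ = 4, -3.
For λ=4: (A-λI) row 1 is [-14, 14], so an eigenvector is (-1, -1).
For λ=-3: (A-λI) row 1 is [-7, 14], so an eigenvector is (-2, -1).
General solution: C_1e^(4t)(-1,-1) + C_2e^(-3t)(-2,-1).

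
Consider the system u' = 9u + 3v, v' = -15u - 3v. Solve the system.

Coefficient matrix A = [[9, 3], [-15, -3]].
Characteristic polynomial det(A - λI) = λ^2 - 6λ + 18 = 0.
Eigenvalues λ = 3 ± 3i (complex conjugate pair).
For λ=3+3i: an eigenvector is (1,-2) - i(0,-1) = (1, -2 + i).
A real fundamental pair from Re and Im of e^((3+3i)t)v: X_1 = e^(3t)(cos(3t)·(1,-2) + sin(3t)·(0,-1)), X_2 = e^(3t)(sin(3t)·(1,-2) - cos(3t)·(0,-1)).
General solution: K_1X_1 + K_2X_2.

u(t) = K_1e^(3t)cos(3t) + K_2e^(3t)sin(3t), v(t) = -K_1e^(3t)sin(3t) - 2K_1e^(3t)cos(3t) - 2K_2e^(3t)sin(3t) + K_2e^(3t)cos(3t)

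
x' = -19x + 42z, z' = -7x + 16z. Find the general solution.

Coefficient matrix A = [[-19, 42], [-7, 16]].
Characteristic polynomial det(A - λI) = λ^2 + 3λ - 10 = 0.
Eigenvalues λ = 2, -5.
For λ=2: (A-λI) row 1 is [-21, 42], so an eigenvector is (2, 1).
For λ=-5: (A-λI) row 1 is [-14, 42], so an eigenvector is (3, 1).
General solution: c_1e^(2t)(2,1) + c_2e^(-5t)(3,1).

x(t) = 2c_1e^(2t) + 3c_2e^(-5t), z(t) = c_1e^(2t) + c_2e^(-5t)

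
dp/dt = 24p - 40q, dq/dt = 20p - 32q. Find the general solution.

p(t) = 3K_1e^(-4t)sin(4t) - K_1e^(-4t)cos(4t) - K_2e^(-4t)sin(4t) - 3K_2e^(-4t)cos(4t), q(t) = 2K_1e^(-4t)sin(4t) - K_1e^(-4t)cos(4t) - K_2e^(-4t)sin(4t) - 2K_2e^(-4t)cos(4t)

Coefficient matrix A = [[24, -40], [20, -32]].
Characteristic polynomial det(A - λI) = λ^2 + 8λ + 32 = 0.
Eigenvalues λ = -4 ± 4i (complex conjugate pair).
For λ=-4+4i: an eigenvector is (-1,-1) - i(3,2) = (-1 - 3i, -1 - 2i).
A real fundamental pair from Re and Im of e^((-4+4i)t)v: X_1 = e^(-4t)(cos(4t)·(-1,-1) + sin(4t)·(3,2)), X_2 = e^(-4t)(sin(4t)·(-1,-1) - cos(4t)·(3,2)).
General solution: K_1X_1 + K_2X_2.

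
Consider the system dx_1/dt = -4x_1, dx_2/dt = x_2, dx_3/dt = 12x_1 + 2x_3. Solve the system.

x_1(t) = C_2e^(-4t), x_2(t) = C_1e^(t), x_3(t) = -2C_2e^(-4t) + C_3e^(2t)

Coefficient matrix A = [[-4, 0, 0], [0, 1, 0], [12, 0, 2]].
det(A - λI) = 0 gives eigenvalues λ = 1, -4, 2.
For λ=1: eigenvector (0,1,0).
For λ=-4: eigenvector (1,0,-2).
For λ=2: eigenvector (0,0,1).
General solution: C_1e^(t)(0,1,0) + C_2e^(-4t)(1,0,-2) + C_3e^(2t)(0,0,1).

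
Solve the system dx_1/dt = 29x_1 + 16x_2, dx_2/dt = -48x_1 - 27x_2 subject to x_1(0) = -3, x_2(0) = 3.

x_1(t) = -6e^(5t) + 3e^(-3t), x_2(t) = 9e^(5t) - 6e^(-3t)

Coefficient matrix A = [[29, 16], [-48, -27]].
Characteristic polynomial det(A - λI) = λ^2 - 2λ - 15 = 0.
Eigenvalues λ = 5, -3.
For λ=5: (A-λI) row 1 is [24, 16], so an eigenvector is (2, -3).
For λ=-3: (A-λI) row 1 is [32, 16], so an eigenvector is (-1, 2).
General solution: c_1e^(5t)(2,-3) + c_2e^(-3t)(-1,2).
Applying x_1(0)=-3, x_2(0)=3 gives c_1=-3, c_2=-3.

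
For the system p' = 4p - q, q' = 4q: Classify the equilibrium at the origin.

A = [[4,-1],[0,4]]; det(A-λI) = λ^2 - 8λ + 16.
repeated λ = 4 with a single eigenvector.

unstable improper node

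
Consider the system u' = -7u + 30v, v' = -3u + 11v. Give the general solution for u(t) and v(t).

Coefficient matrix A = [[-7, 30], [-3, 11]].
Characteristic polynomial det(A - λI) = λ^2 - 4λ + 13 = 0.
Eigenvalues λ = 2 ± 3i (complex conjugate pair).
For λ=2+3i: an eigenvector is (-1,0) - i(3,1) = (-1 - 3i, 0 - i).
A real fundamental pair from Re and Im of e^((2+3i)t)v: X_1 = e^(2t)(cos(3t)·(-1,0) + sin(3t)·(3,1)), X_2 = e^(2t)(sin(3t)·(-1,0) - cos(3t)·(3,1)).
General solution: c_1X_1 + c_2X_2.

u(t) = 3c_1e^(2t)sin(3t) - c_1e^(2t)cos(3t) - c_2e^(2t)sin(3t) - 3c_2e^(2t)cos(3t), v(t) = c_1e^(2t)sin(3t) - c_2e^(2t)cos(3t)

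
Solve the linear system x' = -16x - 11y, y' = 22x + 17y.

Coefficient matrix A = [[-16, -11], [22, 17]].
Characteristic polynomial det(A - λI) = λ^2 - λ - 30 = 0.
Eigenvalues λ = 6, -5.
For λ=6: (A-λI) row 1 is [-22, -11], so an eigenvector is (1, -2).
For λ=-5: (A-λI) row 1 is [-11, -11], so an eigenvector is (1, -1).
General solution: c_1e^(6t)(1,-2) + c_2e^(-5t)(1,-1).

x(t) = c_1e^(6t) + c_2e^(-5t), y(t) = -2c_1e^(6t) - c_2e^(-5t)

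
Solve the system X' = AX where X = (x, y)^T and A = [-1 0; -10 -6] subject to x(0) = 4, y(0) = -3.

Coefficient matrix A = [[-1, 0], [-10, -6]].
Characteristic polynomial det(A - λI) = λ^2 + 7λ + 6 = 0.
Eigenvalues λ = -6, -1.
For λ=-6: (A-λI) row 1 is [5, 0], so an eigenvector is (0, 1).
For λ=-1: (A-λI) row 2 is [-10, -5], so an eigenvector is (1, -2).
General solution: C_1e^(-6t)(0,1) + C_2e^(-t)(1,-2).
Applying x(0)=4, y(0)=-3 gives C_1=5, C_2=4.

x(t) = 4e^(-t), y(t) = -8e^(-t) + 5e^(-6t)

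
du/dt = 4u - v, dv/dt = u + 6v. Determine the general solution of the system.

Coefficient matrix A = [[4, -1], [1, 6]].
Characteristic polynomial det(A - λI) = λ^2 - 10λ + 25 = 0.
Single eigenvalue λ = 5 with algebraic multiplicity 2.
Eigenvector v = (-1,1); generalized eigenvector w with (A-λI)w=v is (-1,2).
General solution: e^(5t)[K_1·v + K_2·(t·v + w)].

u(t) = -K_1e^(5t) - K_2te^(5t) - K_2e^(5t), v(t) = K_1e^(5t) + K_2te^(5t) + 2K_2e^(5t)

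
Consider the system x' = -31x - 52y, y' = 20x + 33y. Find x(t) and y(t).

Coefficient matrix A = [[-31, -52], [20, 33]].
Characteristic polynomial det(A - λI) = λ^2 - 2λ + 17 = 0.
Eigenvalues λ = 1 ± 4i (complex conjugate pair).
For λ=1+4i: an eigenvector is (3,-2) - i(2,-1) = (3 - 2i, -2 + i).
A real fundamental pair from Re and Im of e^((1+4i)t)v: X_1 = e^(t)(cos(4t)·(3,-2) + sin(4t)·(2,-1)), X_2 = e^(t)(sin(4t)·(3,-2) - cos(4t)·(2,-1)).
General solution: C_1X_1 + C_2X_2.

x(t) = 2C_1e^(t)sin(4t) + 3C_1e^(t)cos(4t) + 3C_2e^(t)sin(4t) - 2C_2e^(t)cos(4t), y(t) = -C_1e^(t)sin(4t) - 2C_1e^(t)cos(4t) - 2C_2e^(t)sin(4t) + C_2e^(t)cos(4t)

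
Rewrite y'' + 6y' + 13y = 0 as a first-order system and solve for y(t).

Let x_1 = y, x_2 = y'. Then x_1' = x_2 and x_2' = -13x_1 - 6x_2.
A = [[0,1],[-13,-6]]; det(A-λI) = λ^2 + 6λ + 13.
Eigenvalues λ = -3 ± 2i.

y(t) = C_1e^(-3t)cos(2t) + C_2e^(-3t)sin(2t)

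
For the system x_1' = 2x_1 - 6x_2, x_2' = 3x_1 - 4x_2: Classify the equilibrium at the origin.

A = [[2,-6],[3,-4]]; det(A-λI) = λ^2 + 2λ + 10.
λ = -1 ± 3i: negative real part.

stable spiral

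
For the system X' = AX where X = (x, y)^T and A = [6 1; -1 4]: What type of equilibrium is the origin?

unstable improper node

A = [[6,1],[-1,4]]; det(A-λI) = λ^2 - 10λ + 25.
repeated λ = 5 with a single eigenvector.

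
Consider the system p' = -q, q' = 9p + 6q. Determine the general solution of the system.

p(t) = c_1e^(3t) + c_2te^(3t) - c_2e^(3t), q(t) = -3c_1e^(3t) - 3c_2te^(3t) + 2c_2e^(3t)

Coefficient matrix A = [[0, -1], [9, 6]].
Characteristic polynomial det(A - λI) = λ^2 - 6λ + 9 = 0.
Single eigenvalue λ = 3 with algebraic multiplicity 2.
Eigenvector v = (1,-3); generalized eigenvector w with (A-λI)w=v is (-1,2).
General solution: e^(3t)[c_1·v + c_2·(t·v + w)].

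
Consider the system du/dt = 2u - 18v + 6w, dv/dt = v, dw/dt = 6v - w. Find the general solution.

Coefficient matrix A = [[2, -18, 6], [0, 1, 0], [0, 6, -1]].
det(A - λI) = 0 gives eigenvalues λ = 2, 1, -1.
For λ=2: eigenvector (1,0,0).
For λ=1: eigenvector (0,1,3).
For λ=-1: eigenvector (-2,0,1).
General solution: c_1e^(2t)(1,0,0) + c_2e^(t)(0,1,3) + c_3e^(-t)(-2,0,1).

u(t) = c_1e^(2t) - 2c_3e^(-t), v(t) = c_2e^(t), w(t) = 3c_2e^(t) + c_3e^(-t)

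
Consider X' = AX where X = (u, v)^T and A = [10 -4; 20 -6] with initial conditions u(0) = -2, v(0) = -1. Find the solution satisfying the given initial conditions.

Coefficient matrix A = [[10, -4], [20, -6]].
Characteristic polynomial det(A - λI) = λ^2 - 4λ + 20 = 0.
Eigenvalues λ = 2 ± 4i (complex conjugate pair).
For λ=2+4i: an eigenvector is (-1,-2) - i(0,-1) = (-1, -2 + i).
A real fundamental pair from Re and Im of e^((2+4i)t)v: X_1 = e^(2t)(cos(4t)·(-1,-2) + sin(4t)·(0,-1)), X_2 = e^(2t)(sin(4t)·(-1,-2) - cos(4t)·(0,-1)).
General solution: K_1X_1 + K_2X_2.
Applying u(0)=-2, v(0)=-1 gives K_1=2, K_2=3.

u(t) = -3e^(2t)sin(4t) - 2e^(2t)cos(4t), v(t) = -8e^(2t)sin(4t) - e^(2t)cos(4t)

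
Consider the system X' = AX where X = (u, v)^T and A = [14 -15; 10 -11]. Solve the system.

Coefficient matrix A = [[14, -15], [10, -11]].
Characteristic polynomial det(A - λI) = λ^2 - 3λ - 4 = 0.
Eigenvalues λ = 4, -1.
For λ=4: (A-λI) row 1 is [10, -15], so an eigenvector is (-3, -2).
For λ=-1: (A-λI) row 1 is [15, -15], so an eigenvector is (-1, -1).
General solution: C_1e^(4t)(-3,-2) + C_2e^(-t)(-1,-1).

u(t) = -3C_1e^(4t) - C_2e^(-t), v(t) = -2C_1e^(4t) - C_2e^(-t)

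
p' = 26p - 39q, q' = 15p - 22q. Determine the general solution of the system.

Coefficient matrix A = [[26, -39], [15, -22]].
Characteristic polynomial det(A - λI) = λ^2 - 4λ + 13 = 0.
Eigenvalues λ = 2 ± 3i (complex conjugate pair).
For λ=2+3i: an eigenvector is (3,2) - i(-2,-1) = (3 + 2i, 2 + i).
A real fundamental pair from Re and Im of e^((2+3i)t)v: X_1 = e^(2t)(cos(3t)·(3,2) + sin(3t)·(-2,-1)), X_2 = e^(2t)(sin(3t)·(3,2) - cos(3t)·(-2,-1)).
General solution: C_1X_1 + C_2X_2.

p(t) = -2C_1e^(2t)sin(3t) + 3C_1e^(2t)cos(3t) + 3C_2e^(2t)sin(3t) + 2C_2e^(2t)cos(3t), q(t) = -C_1e^(2t)sin(3t) + 2C_1e^(2t)cos(3t) + 2C_2e^(2t)sin(3t) + C_2e^(2t)cos(3t)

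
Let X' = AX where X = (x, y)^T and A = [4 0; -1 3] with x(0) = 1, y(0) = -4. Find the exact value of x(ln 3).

A = [[4,0],[-1,3]]; eigenvalues λ = 4, 3.
Eigenvectors: (1,-1) for λ=4, (0,-1) for λ=3.
From the initial condition, c_1 = 1, c_2 = 3.
x(ln 3) = (1)(3^4)(1) + (3)(3^3)(0) = 81.

81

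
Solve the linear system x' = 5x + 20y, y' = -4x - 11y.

x(t) = C_1e^(-3t)sin(4t) - 2C_1e^(-3t)cos(4t) - 2C_2e^(-3t)sin(4t) - C_2e^(-3t)cos(4t), y(t) = C_1e^(-3t)cos(4t) + C_2e^(-3t)sin(4t)

Coefficient matrix A = [[5, 20], [-4, -11]].
Characteristic polynomial det(A - λI) = λ^2 + 6λ + 25 = 0.
Eigenvalues λ = -3 ± 4i (complex conjugate pair).
For λ=-3+4i: an eigenvector is (-2,1) - i(1,0) = (-2 - i, 1).
A real fundamental pair from Re and Im of e^((-3+4i)t)v: X_1 = e^(-3t)(cos(4t)·(-2,1) + sin(4t)·(1,0)), X_2 = e^(-3t)(sin(4t)·(-2,1) - cos(4t)·(1,0)).
General solution: C_1X_1 + C_2X_2.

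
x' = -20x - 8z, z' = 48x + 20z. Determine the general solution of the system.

x(t) = -C_1e^(4t) - C_2e^(-4t), z(t) = 3C_1e^(4t) + 2C_2e^(-4t)

Coefficient matrix A = [[-20, -8], [48, 20]].
Characteristic polynomial det(A - λI) = λ^2 - 16 = 0.
Eigenvalues λ = 4, -4.
For λ=4: (A-λI) row 1 is [-24, -8], so an eigenvector is (-1, 3).
For λ=-4: (A-λI) row 1 is [-16, -8], so an eigenvector is (-1, 2).
General solution: C_1e^(4t)(-1,3) + C_2e^(-4t)(-1,2).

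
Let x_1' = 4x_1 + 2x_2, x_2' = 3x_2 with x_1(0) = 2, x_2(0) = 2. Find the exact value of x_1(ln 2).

A = [[4,2],[0,3]]; eigenvalues λ = 3, 4.
Eigenvectors: (-2,1) for λ=3, (-1,0) for λ=4.
From the initial condition, c_1 = 2, c_2 = -6.
x_1(ln 2) = (2)(2^3)(-2) + (-6)(2^4)(-1) = 64.

64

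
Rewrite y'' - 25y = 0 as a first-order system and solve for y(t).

y(t) = K_1e^(5t) + K_2e^(-5t)

Let x_1 = y, x_2 = y'. Then x_1' = x_2 and x_2' = 25x_1.
A = [[0,1],[25,0]]; det(A-λI) = λ^2 - 25.
Eigenvalues λ = 5, -5 with eigenvectors (1,5), (1,-5).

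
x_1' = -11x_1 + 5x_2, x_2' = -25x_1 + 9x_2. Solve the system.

Coefficient matrix A = [[-11, 5], [-25, 9]].
Characteristic polynomial det(A - λI) = λ^2 + 2λ + 26 = 0.
Eigenvalues λ = -1 ± 5i (complex conjugate pair).
For λ=-1+5i: an eigenvector is (1,2) - i(0,-1) = (1, 2 + i).
A real fundamental pair from Re and Im of e^((-1+5i)t)v: X_1 = e^(-t)(cos(5t)·(1,2) + sin(5t)·(0,-1)), X_2 = e^(-t)(sin(5t)·(1,2) - cos(5t)·(0,-1)).
General solution: K_1X_1 + K_2X_2.

x_1(t) = K_1e^(-t)cos(5t) + K_2e^(-t)sin(5t), x_2(t) = -K_1e^(-t)sin(5t) + 2K_1e^(-t)cos(5t) + 2K_2e^(-t)sin(5t) + K_2e^(-t)cos(5t)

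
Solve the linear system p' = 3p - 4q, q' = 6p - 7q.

Coefficient matrix A = [[3, -4], [6, -7]].
Characteristic polynomial det(A - λI) = λ^2 + 4λ + 3 = 0.
Eigenvalues λ = -1, -3.
For λ=-1: (A-λI) row 1 is [4, -4], so an eigenvector is (1, 1).
For λ=-3: (A-λI) row 1 is [6, -4], so an eigenvector is (-2, -3).
General solution: c_1e^(-t)(1,1) + c_2e^(-3t)(-2,-3).

p(t) = c_1e^(-t) - 2c_2e^(-3t), q(t) = c_1e^(-t) - 3c_2e^(-3t)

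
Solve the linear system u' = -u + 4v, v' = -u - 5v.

u(t) = -2K_1e^(-3t) - 2K_2te^(-3t) - K_2e^(-3t), v(t) = K_1e^(-3t) + K_2te^(-3t)

Coefficient matrix A = [[-1, 4], [-1, -5]].
Characteristic polynomial det(A - λI) = λ^2 + 6λ + 9 = 0.
Single eigenvalue λ = -3 with algebraic multiplicity 2.
Eigenvector v = (-2,1); generalized eigenvector w with (A-λI)w=v is (-1,0).
General solution: e^(-3t)[K_1·v + K_2·(t·v + w)].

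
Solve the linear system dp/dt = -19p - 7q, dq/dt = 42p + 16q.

Coefficient matrix A = [[-19, -7], [42, 16]].
Characteristic polynomial det(A - λI) = λ^2 + 3λ - 10 = 0.
Eigenvalues λ = -5, 2.
For λ=-5: (A-λI) row 1 is [-14, -7], so an eigenvector is (1, -2).
For λ=2: (A-λI) row 1 is [-21, -7], so an eigenvector is (1, -3).
General solution: C_1e^(-5t)(1,-2) + C_2e^(2t)(1,-3).

p(t) = C_1e^(-5t) + C_2e^(2t), q(t) = -2C_1e^(-5t) - 3C_2e^(2t)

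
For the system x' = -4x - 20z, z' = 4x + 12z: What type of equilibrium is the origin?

A = [[-4,-20],[4,12]]; det(A-λI) = λ^2 - 8λ + 32.
λ = 4 ± 4i: positive real part.

unstable spiral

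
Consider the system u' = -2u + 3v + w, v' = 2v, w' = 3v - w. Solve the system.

Coefficient matrix A = [[-2, 3, 1], [0, 2, 0], [0, 3, -1]].
det(A - λI) = 0 gives eigenvalues λ = -2, -1, 2.
For λ=-2: eigenvector (1,0,0).
For λ=-1: eigenvector (1,0,1).
For λ=2: eigenvector (1,1,1).
General solution: C_1e^(-2t)(1,0,0) + C_2e^(-t)(1,0,1) + C_3e^(2t)(1,1,1).

u(t) = C_1e^(-2t) + C_2e^(-t) + C_3e^(2t), v(t) = C_3e^(2t), w(t) = C_2e^(-t) + C_3e^(2t)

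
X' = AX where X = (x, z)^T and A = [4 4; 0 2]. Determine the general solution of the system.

x(t) = -2C_1e^(2t) + C_2e^(4t), z(t) = C_1e^(2t)

Coefficient matrix A = [[4, 4], [0, 2]].
Characteristic polynomial det(A - λI) = λ^2 - 6λ + 8 = 0.
Eigenvalues λ = 2, 4.
For λ=2: (A-λI) row 1 is [2, 4], so an eigenvector is (-2, 1).
For λ=4: (A-λI) row 1 is [0, 4], so an eigenvector is (1, 0).
General solution: C_1e^(2t)(-2,1) + C_2e^(4t)(1,0).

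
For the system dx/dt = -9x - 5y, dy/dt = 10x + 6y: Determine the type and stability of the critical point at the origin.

A = [[-9,-5],[10,6]]; det(A-λI) = λ^2 + 3λ - 4.
λ = 1, -4: opposite signs.

saddle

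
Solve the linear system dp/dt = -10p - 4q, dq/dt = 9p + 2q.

p(t) = -2C_1e^(-4t) - 2C_2te^(-4t) - C_2e^(-4t), q(t) = 3C_1e^(-4t) + 3C_2te^(-4t) + 2C_2e^(-4t)

Coefficient matrix A = [[-10, -4], [9, 2]].
Characteristic polynomial det(A - λI) = λ^2 + 8λ + 16 = 0.
Single eigenvalue λ = -4 with algebraic multiplicity 2.
Eigenvector v = (-2,3); generalized eigenvector w with (A-λI)w=v is (-1,2).
General solution: e^(-4t)[C_1·v + C_2·(t·v + w)].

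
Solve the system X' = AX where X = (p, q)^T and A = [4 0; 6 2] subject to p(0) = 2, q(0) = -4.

p(t) = 2e^(4t), q(t) = 6e^(4t) - 10e^(2t)

Coefficient matrix A = [[4, 0], [6, 2]].
Characteristic polynomial det(A - λI) = λ^2 - 6λ + 8 = 0.
Eigenvalues λ = 2, 4.
For λ=2: (A-λI) row 1 is [2, 0], so an eigenvector is (0, -1).
For λ=4: (A-λI) row 2 is [6, -2], so an eigenvector is (-1, -3).
General solution: C_1e^(2t)(0,-1) + C_2e^(4t)(-1,-3).
Applying p(0)=2, q(0)=-4 gives C_1=10, C_2=-2.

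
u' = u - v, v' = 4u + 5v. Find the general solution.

u(t) = -K_1e^(3t) - K_2te^(3t) + K_2e^(3t), v(t) = 2K_1e^(3t) + 2K_2te^(3t) - K_2e^(3t)

Coefficient matrix A = [[1, -1], [4, 5]].
Characteristic polynomial det(A - λI) = λ^2 - 6λ + 9 = 0.
Single eigenvalue λ = 3 with algebraic multiplicity 2.
Eigenvector v = (-1,2); generalized eigenvector w with (A-λI)w=v is (1,-1).
General solution: e^(3t)[K_1·v + K_2·(t·v + w)].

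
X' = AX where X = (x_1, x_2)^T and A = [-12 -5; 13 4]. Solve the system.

Coefficient matrix A = [[-12, -5], [13, 4]].
Characteristic polynomial det(A - λI) = λ^2 + 8λ + 17 = 0.
Eigenvalues λ = -4 ± i (complex conjugate pair).
For λ=-4+i: an eigenvector is (-1,2) - i(-2,3) = (-1 + 2i, 2 - 3i).
A real fundamental pair from Re and Im of e^((-4+i)t)v: X_1 = e^(-4t)(cos(t)·(-1,2) + sin(t)·(-2,3)), X_2 = e^(-4t)(sin(t)·(-1,2) - cos(t)·(-2,3)).
General solution: C_1X_1 + C_2X_2.

x_1(t) = -2C_1e^(-4t)sin(t) - C_1e^(-4t)cos(t) - C_2e^(-4t)sin(t) + 2C_2e^(-4t)cos(t), x_2(t) = 3C_1e^(-4t)sin(t) + 2C_1e^(-4t)cos(t) + 2C_2e^(-4t)sin(t) - 3C_2e^(-4t)cos(t)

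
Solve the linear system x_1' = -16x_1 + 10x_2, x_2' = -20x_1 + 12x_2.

x_1(t) = 2K_1e^(-2t)sin(2t) - K_1e^(-2t)cos(2t) - K_2e^(-2t)sin(2t) - 2K_2e^(-2t)cos(2t), x_2(t) = 3K_1e^(-2t)sin(2t) - K_1e^(-2t)cos(2t) - K_2e^(-2t)sin(2t) - 3K_2e^(-2t)cos(2t)

Coefficient matrix A = [[-16, 10], [-20, 12]].
Characteristic polynomial det(A - λI) = λ^2 + 4λ + 8 = 0.
Eigenvalues λ = -2 ± 2i (complex conjugate pair).
For λ=-2+2i: an eigenvector is (-1,-1) - i(2,3) = (-1 - 2i, -1 - 3i).
A real fundamental pair from Re and Im of e^((-2+2i)t)v: X_1 = e^(-2t)(cos(2t)·(-1,-1) + sin(2t)·(2,3)), X_2 = e^(-2t)(sin(2t)·(-1,-1) - cos(2t)·(2,3)).
General solution: K_1X_1 + K_2X_2.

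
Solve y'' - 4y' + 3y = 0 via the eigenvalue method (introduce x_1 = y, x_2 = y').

y(t) = K_1e^(t) + K_2e^(3t)

Let x_1 = y, x_2 = y'. Then x_1' = x_2 and x_2' = -3x_1 + 4x_2.
A = [[0,1],[-3,4]]; det(A-λI) = λ^2 - 4λ + 3.
Eigenvalues λ = 1, 3 with eigenvectors (1,1), (1,3).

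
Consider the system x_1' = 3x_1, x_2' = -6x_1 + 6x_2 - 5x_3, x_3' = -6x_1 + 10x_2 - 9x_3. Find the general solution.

x_1(t) = c_1e^(3t), x_2(t) = -3c_1e^(3t) + c_2e^(t) + c_3e^(-4t), x_3(t) = -3c_1e^(3t) + c_2e^(t) + 2c_3e^(-4t)

Coefficient matrix A = [[3, 0, 0], [-6, 6, -5], [-6, 10, -9]].
det(A - λI) = 0 gives eigenvalues λ = 3, 1, -4.
For λ=3: eigenvector (1,-3,-3).
For λ=1: eigenvector (0,1,1).
For λ=-4: eigenvector (0,1,2).
General solution: c_1e^(3t)(1,-3,-3) + c_2e^(t)(0,1,1) + c_3e^(-4t)(0,1,2).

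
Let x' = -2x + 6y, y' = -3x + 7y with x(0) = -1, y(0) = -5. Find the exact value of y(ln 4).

-2288

A = [[-2,6],[-3,7]]; eigenvalues λ = 1, 4.
Eigenvectors: (2,1) for λ=1, (-1,-1) for λ=4.
From the initial condition, c_1 = 4, c_2 = 9.
y(ln 4) = (4)(4^1)(1) + (9)(4^4)(-1) = -2288.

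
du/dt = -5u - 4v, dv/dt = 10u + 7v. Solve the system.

Coefficient matrix A = [[-5, -4], [10, 7]].
Characteristic polynomial det(A - λI) = λ^2 - 2λ + 5 = 0.
Eigenvalues λ = 1 ± 2i (complex conjugate pair).
For λ=1+2i: an eigenvector is (-1,1) - i(1,-2) = (-1 - i, 1 + 2i).
A real fundamental pair from Re and Im of e^((1+2i)t)v: X_1 = e^(t)(cos(2t)·(-1,1) + sin(2t)·(1,-2)), X_2 = e^(t)(sin(2t)·(-1,1) - cos(2t)·(1,-2)).
General solution: C_1X_1 + C_2X_2.

u(t) = C_1e^(t)sin(2t) - C_1e^(t)cos(2t) - C_2e^(t)sin(2t) - C_2e^(t)cos(2t), v(t) = -2C_1e^(t)sin(2t) + C_1e^(t)cos(2t) + C_2e^(t)sin(2t) + 2C_2e^(t)cos(2t)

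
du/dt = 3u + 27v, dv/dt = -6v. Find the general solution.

Coefficient matrix A = [[3, 27], [0, -6]].
Characteristic polynomial det(A - λI) = λ^2 + 3λ - 18 = 0.
Eigenvalues λ = -6, 3.
For λ=-6: (A-λI) row 1 is [9, 27], so an eigenvector is (-3, 1).
For λ=3: (A-λI) row 1 is [0, 27], so an eigenvector is (-1, 0).
General solution: C_1e^(-6t)(-3,1) + C_2e^(3t)(-1,0).

u(t) = -3C_1e^(-6t) - C_2e^(3t), v(t) = C_1e^(-6t)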